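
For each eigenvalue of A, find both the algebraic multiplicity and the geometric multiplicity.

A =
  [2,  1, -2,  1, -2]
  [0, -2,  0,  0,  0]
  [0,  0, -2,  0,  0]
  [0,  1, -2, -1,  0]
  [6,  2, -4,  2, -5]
λ = -2: alg = 3, geom = 3; λ = -1: alg = 2, geom = 2

Step 1 — factor the characteristic polynomial to read off the algebraic multiplicities:
  χ_A(x) = (x + 1)^2*(x + 2)^3

Step 2 — compute geometric multiplicities via the rank-nullity identity g(λ) = n − rank(A − λI):
  rank(A − (-2)·I) = 2, so dim ker(A − (-2)·I) = n − 2 = 3
  rank(A − (-1)·I) = 3, so dim ker(A − (-1)·I) = n − 3 = 2

Summary:
  λ = -2: algebraic multiplicity = 3, geometric multiplicity = 3
  λ = -1: algebraic multiplicity = 2, geometric multiplicity = 2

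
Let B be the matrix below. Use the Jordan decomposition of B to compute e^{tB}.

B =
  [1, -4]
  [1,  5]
e^{tB} =
  [-2*t*exp(3*t) + exp(3*t), -4*t*exp(3*t)]
  [t*exp(3*t), 2*t*exp(3*t) + exp(3*t)]

Strategy: write B = P · J · P⁻¹ where J is a Jordan canonical form, so e^{tB} = P · e^{tJ} · P⁻¹, and e^{tJ} can be computed block-by-block.

B has Jordan form
J =
  [3, 1]
  [0, 3]
(up to reordering of blocks).

Per-block formulas:
  For a 2×2 Jordan block J_2(3): exp(t · J_2(3)) = e^(3t)·(I + t·N), where N is the 2×2 nilpotent shift.

After assembling e^{tJ} and conjugating by P, we get:

e^{tB} =
  [-2*t*exp(3*t) + exp(3*t), -4*t*exp(3*t)]
  [t*exp(3*t), 2*t*exp(3*t) + exp(3*t)]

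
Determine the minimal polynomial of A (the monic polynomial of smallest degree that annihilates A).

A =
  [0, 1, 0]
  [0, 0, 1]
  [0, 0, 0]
x^3

The characteristic polynomial is χ_A(x) = x^3, so the eigenvalues are known. The minimal polynomial is
  m_A(x) = Π_λ (x − λ)^{k_λ}
where k_λ is the size of the *largest* Jordan block for λ (equivalently, the smallest k with (A − λI)^k v = 0 for every generalised eigenvector v of λ).

  λ = 0: largest Jordan block has size 3, contributing (x − 0)^3

So m_A(x) = x^3 = x^3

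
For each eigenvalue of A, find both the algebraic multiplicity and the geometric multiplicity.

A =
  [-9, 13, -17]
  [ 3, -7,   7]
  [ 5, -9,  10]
λ = -2: alg = 3, geom = 1

Step 1 — factor the characteristic polynomial to read off the algebraic multiplicities:
  χ_A(x) = (x + 2)^3

Step 2 — compute geometric multiplicities via the rank-nullity identity g(λ) = n − rank(A − λI):
  rank(A − (-2)·I) = 2, so dim ker(A − (-2)·I) = n − 2 = 1

Summary:
  λ = -2: algebraic multiplicity = 3, geometric multiplicity = 1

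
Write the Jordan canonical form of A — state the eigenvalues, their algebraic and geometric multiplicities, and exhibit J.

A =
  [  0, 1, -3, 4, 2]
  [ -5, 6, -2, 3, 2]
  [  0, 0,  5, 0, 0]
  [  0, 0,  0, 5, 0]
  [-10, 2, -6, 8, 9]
J_3(5) ⊕ J_1(5) ⊕ J_1(5)

The characteristic polynomial is
  det(x·I − A) = x^5 - 25*x^4 + 250*x^3 - 1250*x^2 + 3125*x - 3125 = (x - 5)^5

Eigenvalues and multiplicities (the geometric multiplicity of λ is n − rank(A − λI), which equals the number of Jordan blocks for λ):
  λ = 5: algebraic multiplicity = 5, geometric multiplicity = 3

Determining the block sizes for each eigenvalue:
  λ = 5: with am = 5 and gm = 3, the partition is not yet determined (e.g. several partitions of 5 into 3 parts exist). Let N = A − (5)·I. Computing rank(N^1) = 2, rank(N^2) = 1, rank(N^3) = 0; the number of blocks of size ≥ j is rank(N^{j−1}) − rank(N^j), giving [3, 1, 1]. So we have 1 block(s) of size 3, 2 block(s) of size 1 → block sizes [3, 1, 1]

Assembling the blocks gives a Jordan form
J =
  [5, 1, 0, 0, 0]
  [0, 5, 1, 0, 0]
  [0, 0, 5, 0, 0]
  [0, 0, 0, 5, 0]
  [0, 0, 0, 0, 5]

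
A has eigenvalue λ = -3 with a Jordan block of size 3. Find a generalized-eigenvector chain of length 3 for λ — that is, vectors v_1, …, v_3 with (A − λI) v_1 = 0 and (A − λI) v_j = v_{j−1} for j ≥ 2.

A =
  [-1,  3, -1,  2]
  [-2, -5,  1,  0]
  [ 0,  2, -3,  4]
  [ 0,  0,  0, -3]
A Jordan chain for λ = -3 of length 3:
v_1 = (-2, 0, -4, 0)ᵀ
v_2 = (2, -2, 0, 0)ᵀ
v_3 = (1, 0, 0, 0)ᵀ

Let N = A − (-3)·I. We want v_3 with N^3 v_3 = 0 but N^2 v_3 ≠ 0; then v_{j-1} := N · v_j for j = 3, …, 2.

Pick v_3 = (1, 0, 0, 0)ᵀ.
Then v_2 = N · v_3 = (2, -2, 0, 0)ᵀ.
Then v_1 = N · v_2 = (-2, 0, -4, 0)ᵀ.

Sanity check: (A − (-3)·I) v_1 = (0, 0, 0, 0)ᵀ = 0. ✓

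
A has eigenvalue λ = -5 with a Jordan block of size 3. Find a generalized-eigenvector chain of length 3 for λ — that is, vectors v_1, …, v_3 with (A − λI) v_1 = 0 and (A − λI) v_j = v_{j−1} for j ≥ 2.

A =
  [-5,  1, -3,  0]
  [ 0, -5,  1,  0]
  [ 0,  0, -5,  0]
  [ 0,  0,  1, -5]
A Jordan chain for λ = -5 of length 3:
v_1 = (1, 0, 0, 0)ᵀ
v_2 = (-3, 1, 0, 1)ᵀ
v_3 = (0, 0, 1, 0)ᵀ

Let N = A − (-5)·I. We want v_3 with N^3 v_3 = 0 but N^2 v_3 ≠ 0; then v_{j-1} := N · v_j for j = 3, …, 2.

Pick v_3 = (0, 0, 1, 0)ᵀ.
Then v_2 = N · v_3 = (-3, 1, 0, 1)ᵀ.
Then v_1 = N · v_2 = (1, 0, 0, 0)ᵀ.

Sanity check: (A − (-5)·I) v_1 = (0, 0, 0, 0)ᵀ = 0. ✓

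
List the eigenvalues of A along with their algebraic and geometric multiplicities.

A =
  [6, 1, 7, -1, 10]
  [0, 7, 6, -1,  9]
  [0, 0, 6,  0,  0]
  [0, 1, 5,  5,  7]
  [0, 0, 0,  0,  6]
λ = 6: alg = 5, geom = 2

Step 1 — factor the characteristic polynomial to read off the algebraic multiplicities:
  χ_A(x) = (x - 6)^5

Step 2 — compute geometric multiplicities via the rank-nullity identity g(λ) = n − rank(A − λI):
  rank(A − (6)·I) = 3, so dim ker(A − (6)·I) = n − 3 = 2

Summary:
  λ = 6: algebraic multiplicity = 5, geometric multiplicity = 2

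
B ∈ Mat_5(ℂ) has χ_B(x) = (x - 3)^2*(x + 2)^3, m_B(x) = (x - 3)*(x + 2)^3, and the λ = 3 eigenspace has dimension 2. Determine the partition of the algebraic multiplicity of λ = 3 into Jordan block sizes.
Block sizes for λ = 3: [1, 1]

Step 1 — from the characteristic polynomial, algebraic multiplicity of λ = 3 is 2. From dim ker(B − (3)·I) = 2, there are exactly 2 Jordan blocks for λ = 3.
Step 2 — from the minimal polynomial, the factor (x − 3) tells us the largest block for λ = 3 has size 1.
Step 3 — with total size 2, 2 blocks, and largest block 1, the block sizes (in nonincreasing order) are [1, 1].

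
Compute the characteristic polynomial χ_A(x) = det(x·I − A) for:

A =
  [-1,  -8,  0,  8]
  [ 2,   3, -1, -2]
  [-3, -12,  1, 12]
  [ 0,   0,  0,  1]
x^4 - 4*x^3 + 6*x^2 - 4*x + 1

Expanding det(x·I − A) (e.g. by cofactor expansion or by noting that A is similar to its Jordan form J, which has the same characteristic polynomial as A) gives
  χ_A(x) = x^4 - 4*x^3 + 6*x^2 - 4*x + 1
which factors as (x - 1)^4. The eigenvalues (with algebraic multiplicities) are λ = 1 with multiplicity 4.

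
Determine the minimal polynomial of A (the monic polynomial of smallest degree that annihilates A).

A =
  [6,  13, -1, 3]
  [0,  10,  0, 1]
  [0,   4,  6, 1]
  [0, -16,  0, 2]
x^2 - 12*x + 36

The characteristic polynomial is χ_A(x) = (x - 6)^4, so the eigenvalues are known. The minimal polynomial is
  m_A(x) = Π_λ (x − λ)^{k_λ}
where k_λ is the size of the *largest* Jordan block for λ (equivalently, the smallest k with (A − λI)^k v = 0 for every generalised eigenvector v of λ).

  λ = 6: largest Jordan block has size 2, contributing (x − 6)^2

So m_A(x) = (x - 6)^2 = x^2 - 12*x + 36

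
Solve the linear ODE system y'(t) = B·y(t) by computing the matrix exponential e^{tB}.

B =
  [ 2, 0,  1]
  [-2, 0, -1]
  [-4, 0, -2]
e^{tB} =
  [2*t + 1, 0, t]
  [-2*t, 1, -t]
  [-4*t, 0, 1 - 2*t]

Strategy: write B = P · J · P⁻¹ where J is a Jordan canonical form, so e^{tB} = P · e^{tJ} · P⁻¹, and e^{tJ} can be computed block-by-block.

B has Jordan form
J =
  [0, 1, 0]
  [0, 0, 0]
  [0, 0, 0]
(up to reordering of blocks).

Per-block formulas:
  For a 2×2 Jordan block J_2(0): exp(t · J_2(0)) = e^(0t)·(I + t·N), where N is the 2×2 nilpotent shift.
  For a 1×1 block at λ = 0: exp(t · [0]) = [e^(0t)].

After assembling e^{tJ} and conjugating by P, we get:

e^{tB} =
  [2*t + 1, 0, t]
  [-2*t, 1, -t]
  [-4*t, 0, 1 - 2*t]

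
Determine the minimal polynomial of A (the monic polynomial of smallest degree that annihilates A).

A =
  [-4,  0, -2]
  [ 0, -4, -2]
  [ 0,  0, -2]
x^2 + 6*x + 8

The characteristic polynomial is χ_A(x) = (x + 2)*(x + 4)^2, so the eigenvalues are known. The minimal polynomial is
  m_A(x) = Π_λ (x − λ)^{k_λ}
where k_λ is the size of the *largest* Jordan block for λ (equivalently, the smallest k with (A − λI)^k v = 0 for every generalised eigenvector v of λ).

  λ = -4: largest Jordan block has size 1, contributing (x + 4)
  λ = -2: largest Jordan block has size 1, contributing (x + 2)

So m_A(x) = (x + 2)*(x + 4) = x^2 + 6*x + 8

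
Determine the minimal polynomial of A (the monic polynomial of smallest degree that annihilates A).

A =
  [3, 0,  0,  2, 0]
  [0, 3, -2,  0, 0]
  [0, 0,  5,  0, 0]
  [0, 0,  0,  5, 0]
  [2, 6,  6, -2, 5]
x^2 - 8*x + 15

The characteristic polynomial is χ_A(x) = (x - 5)^3*(x - 3)^2, so the eigenvalues are known. The minimal polynomial is
  m_A(x) = Π_λ (x − λ)^{k_λ}
where k_λ is the size of the *largest* Jordan block for λ (equivalently, the smallest k with (A − λI)^k v = 0 for every generalised eigenvector v of λ).

  λ = 3: largest Jordan block has size 1, contributing (x − 3)
  λ = 5: largest Jordan block has size 1, contributing (x − 5)

So m_A(x) = (x - 5)*(x - 3) = x^2 - 8*x + 15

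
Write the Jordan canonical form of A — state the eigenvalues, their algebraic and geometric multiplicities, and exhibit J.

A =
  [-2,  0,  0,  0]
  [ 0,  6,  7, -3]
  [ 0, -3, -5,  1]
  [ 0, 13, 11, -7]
J_3(-2) ⊕ J_1(-2)

The characteristic polynomial is
  det(x·I − A) = x^4 + 8*x^3 + 24*x^2 + 32*x + 16 = (x + 2)^4

Eigenvalues and multiplicities (the geometric multiplicity of λ is n − rank(A − λI), which equals the number of Jordan blocks for λ):
  λ = -2: algebraic multiplicity = 4, geometric multiplicity = 2

Determining the block sizes for each eigenvalue:
  λ = -2: with am = 4 and gm = 2, the partition is not yet determined (e.g. several partitions of 4 into 2 parts exist). Let N = A − (-2)·I. Computing rank(N^1) = 2, rank(N^2) = 1, rank(N^3) = 0; the number of blocks of size ≥ j is rank(N^{j−1}) − rank(N^j), giving [2, 1, 1]. So we have 1 block(s) of size 3, 1 block(s) of size 1 → block sizes [3, 1]

Assembling the blocks gives a Jordan form
J =
  [-2,  1,  0,  0]
  [ 0, -2,  1,  0]
  [ 0,  0, -2,  0]
  [ 0,  0,  0, -2]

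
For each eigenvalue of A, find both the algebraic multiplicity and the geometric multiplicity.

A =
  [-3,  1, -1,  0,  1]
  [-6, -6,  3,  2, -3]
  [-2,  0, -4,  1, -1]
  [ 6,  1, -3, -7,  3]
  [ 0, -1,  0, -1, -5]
λ = -5: alg = 5, geom = 3

Step 1 — factor the characteristic polynomial to read off the algebraic multiplicities:
  χ_A(x) = (x + 5)^5

Step 2 — compute geometric multiplicities via the rank-nullity identity g(λ) = n − rank(A − λI):
  rank(A − (-5)·I) = 2, so dim ker(A − (-5)·I) = n − 2 = 3

Summary:
  λ = -5: algebraic multiplicity = 5, geometric multiplicity = 3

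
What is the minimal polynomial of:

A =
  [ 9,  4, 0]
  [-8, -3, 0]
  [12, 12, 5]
x^2 - 6*x + 5

The characteristic polynomial is χ_A(x) = (x - 5)^2*(x - 1), so the eigenvalues are known. The minimal polynomial is
  m_A(x) = Π_λ (x − λ)^{k_λ}
where k_λ is the size of the *largest* Jordan block for λ (equivalently, the smallest k with (A − λI)^k v = 0 for every generalised eigenvector v of λ).

  λ = 1: largest Jordan block has size 1, contributing (x − 1)
  λ = 5: largest Jordan block has size 1, contributing (x − 5)

So m_A(x) = (x - 5)*(x - 1) = x^2 - 6*x + 5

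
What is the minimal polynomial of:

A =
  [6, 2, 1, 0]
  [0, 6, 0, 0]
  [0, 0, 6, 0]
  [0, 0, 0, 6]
x^2 - 12*x + 36

The characteristic polynomial is χ_A(x) = (x - 6)^4, so the eigenvalues are known. The minimal polynomial is
  m_A(x) = Π_λ (x − λ)^{k_λ}
where k_λ is the size of the *largest* Jordan block for λ (equivalently, the smallest k with (A − λI)^k v = 0 for every generalised eigenvector v of λ).

  λ = 6: largest Jordan block has size 2, contributing (x − 6)^2

So m_A(x) = (x - 6)^2 = x^2 - 12*x + 36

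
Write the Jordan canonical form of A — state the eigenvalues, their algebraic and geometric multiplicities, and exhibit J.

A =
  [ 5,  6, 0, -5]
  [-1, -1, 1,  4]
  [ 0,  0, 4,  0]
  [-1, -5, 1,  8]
J_3(4) ⊕ J_1(4)

The characteristic polynomial is
  det(x·I − A) = x^4 - 16*x^3 + 96*x^2 - 256*x + 256 = (x - 4)^4

Eigenvalues and multiplicities (the geometric multiplicity of λ is n − rank(A − λI), which equals the number of Jordan blocks for λ):
  λ = 4: algebraic multiplicity = 4, geometric multiplicity = 2

Determining the block sizes for each eigenvalue:
  λ = 4: with am = 4 and gm = 2, the partition is not yet determined (e.g. several partitions of 4 into 2 parts exist). Let N = A − (4)·I. Computing rank(N^1) = 2, rank(N^2) = 1, rank(N^3) = 0; the number of blocks of size ≥ j is rank(N^{j−1}) − rank(N^j), giving [2, 1, 1]. So we have 1 block(s) of size 3, 1 block(s) of size 1 → block sizes [3, 1]

Assembling the blocks gives a Jordan form
J =
  [4, 1, 0, 0]
  [0, 4, 1, 0]
  [0, 0, 4, 0]
  [0, 0, 0, 4]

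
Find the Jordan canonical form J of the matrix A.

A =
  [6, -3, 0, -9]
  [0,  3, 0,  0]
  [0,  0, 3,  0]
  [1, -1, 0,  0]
J_2(3) ⊕ J_1(3) ⊕ J_1(3)

The characteristic polynomial is
  det(x·I − A) = x^4 - 12*x^3 + 54*x^2 - 108*x + 81 = (x - 3)^4

Eigenvalues and multiplicities (the geometric multiplicity of λ is n − rank(A − λI), which equals the number of Jordan blocks for λ):
  λ = 3: algebraic multiplicity = 4, geometric multiplicity = 3

Determining the block sizes for each eigenvalue:
  λ = 3: 3 blocks summing to 4 forces exactly one block of size 2 and the rest size 1 → block sizes [2, 1, 1]

Assembling the blocks gives a Jordan form
J =
  [3, 1, 0, 0]
  [0, 3, 0, 0]
  [0, 0, 3, 0]
  [0, 0, 0, 3]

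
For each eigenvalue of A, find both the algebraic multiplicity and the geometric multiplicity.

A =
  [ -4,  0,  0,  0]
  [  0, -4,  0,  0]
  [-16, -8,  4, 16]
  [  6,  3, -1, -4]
λ = -4: alg = 2, geom = 2; λ = 0: alg = 2, geom = 1

Step 1 — factor the characteristic polynomial to read off the algebraic multiplicities:
  χ_A(x) = x^2*(x + 4)^2

Step 2 — compute geometric multiplicities via the rank-nullity identity g(λ) = n − rank(A − λI):
  rank(A − (-4)·I) = 2, so dim ker(A − (-4)·I) = n − 2 = 2
  rank(A − (0)·I) = 3, so dim ker(A − (0)·I) = n − 3 = 1

Summary:
  λ = -4: algebraic multiplicity = 2, geometric multiplicity = 2
  λ = 0: algebraic multiplicity = 2, geometric multiplicity = 1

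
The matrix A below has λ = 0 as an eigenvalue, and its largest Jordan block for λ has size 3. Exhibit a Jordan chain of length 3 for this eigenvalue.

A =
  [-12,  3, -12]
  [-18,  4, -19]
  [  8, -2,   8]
A Jordan chain for λ = 0 of length 3:
v_1 = (-6, -8, 4)ᵀ
v_2 = (-12, -18, 8)ᵀ
v_3 = (1, 0, 0)ᵀ

Let N = A − (0)·I. We want v_3 with N^3 v_3 = 0 but N^2 v_3 ≠ 0; then v_{j-1} := N · v_j for j = 3, …, 2.

Pick v_3 = (1, 0, 0)ᵀ.
Then v_2 = N · v_3 = (-12, -18, 8)ᵀ.
Then v_1 = N · v_2 = (-6, -8, 4)ᵀ.

Sanity check: (A − (0)·I) v_1 = (0, 0, 0)ᵀ = 0. ✓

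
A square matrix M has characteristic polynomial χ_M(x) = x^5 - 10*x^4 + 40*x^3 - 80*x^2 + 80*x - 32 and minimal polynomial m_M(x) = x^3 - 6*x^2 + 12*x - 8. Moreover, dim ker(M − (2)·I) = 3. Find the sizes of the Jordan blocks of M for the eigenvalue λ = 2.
Block sizes for λ = 2: [3, 1, 1]

Step 1 — from the characteristic polynomial, algebraic multiplicity of λ = 2 is 5. From dim ker(M − (2)·I) = 3, there are exactly 3 Jordan blocks for λ = 2.
Step 2 — from the minimal polynomial, the factor (x − 2)^3 tells us the largest block for λ = 2 has size 3.
Step 3 — with total size 5, 3 blocks, and largest block 3, the block sizes (in nonincreasing order) are [3, 1, 1].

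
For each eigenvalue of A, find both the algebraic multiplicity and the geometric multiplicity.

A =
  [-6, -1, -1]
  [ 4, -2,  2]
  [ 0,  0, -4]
λ = -4: alg = 3, geom = 2

Step 1 — factor the characteristic polynomial to read off the algebraic multiplicities:
  χ_A(x) = (x + 4)^3

Step 2 — compute geometric multiplicities via the rank-nullity identity g(λ) = n − rank(A − λI):
  rank(A − (-4)·I) = 1, so dim ker(A − (-4)·I) = n − 1 = 2

Summary:
  λ = -4: algebraic multiplicity = 3, geometric multiplicity = 2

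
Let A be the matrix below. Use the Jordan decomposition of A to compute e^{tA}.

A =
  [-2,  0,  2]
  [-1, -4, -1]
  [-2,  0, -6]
e^{tA} =
  [2*t*exp(-4*t) + exp(-4*t), 0, 2*t*exp(-4*t)]
  [-t*exp(-4*t), exp(-4*t), -t*exp(-4*t)]
  [-2*t*exp(-4*t), 0, -2*t*exp(-4*t) + exp(-4*t)]

Strategy: write A = P · J · P⁻¹ where J is a Jordan canonical form, so e^{tA} = P · e^{tJ} · P⁻¹, and e^{tJ} can be computed block-by-block.

A has Jordan form
J =
  [-4,  1,  0]
  [ 0, -4,  0]
  [ 0,  0, -4]
(up to reordering of blocks).

Per-block formulas:
  For a 2×2 Jordan block J_2(-4): exp(t · J_2(-4)) = e^(-4t)·(I + t·N), where N is the 2×2 nilpotent shift.
  For a 1×1 block at λ = -4: exp(t · [-4]) = [e^(-4t)].

After assembling e^{tJ} and conjugating by P, we get:

e^{tA} =
  [2*t*exp(-4*t) + exp(-4*t), 0, 2*t*exp(-4*t)]
  [-t*exp(-4*t), exp(-4*t), -t*exp(-4*t)]
  [-2*t*exp(-4*t), 0, -2*t*exp(-4*t) + exp(-4*t)]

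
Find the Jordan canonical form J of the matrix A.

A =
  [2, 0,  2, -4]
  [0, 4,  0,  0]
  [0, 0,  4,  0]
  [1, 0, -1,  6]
J_2(4) ⊕ J_1(4) ⊕ J_1(4)

The characteristic polynomial is
  det(x·I − A) = x^4 - 16*x^3 + 96*x^2 - 256*x + 256 = (x - 4)^4

Eigenvalues and multiplicities (the geometric multiplicity of λ is n − rank(A − λI), which equals the number of Jordan blocks for λ):
  λ = 4: algebraic multiplicity = 4, geometric multiplicity = 3

Determining the block sizes for each eigenvalue:
  λ = 4: 3 blocks summing to 4 forces exactly one block of size 2 and the rest size 1 → block sizes [2, 1, 1]

Assembling the blocks gives a Jordan form
J =
  [4, 1, 0, 0]
  [0, 4, 0, 0]
  [0, 0, 4, 0]
  [0, 0, 0, 4]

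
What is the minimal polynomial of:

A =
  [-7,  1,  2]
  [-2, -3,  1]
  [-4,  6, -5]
x^3 + 15*x^2 + 75*x + 125

The characteristic polynomial is χ_A(x) = (x + 5)^3, so the eigenvalues are known. The minimal polynomial is
  m_A(x) = Π_λ (x − λ)^{k_λ}
where k_λ is the size of the *largest* Jordan block for λ (equivalently, the smallest k with (A − λI)^k v = 0 for every generalised eigenvector v of λ).

  λ = -5: largest Jordan block has size 3, contributing (x + 5)^3

So m_A(x) = (x + 5)^3 = x^3 + 15*x^2 + 75*x + 125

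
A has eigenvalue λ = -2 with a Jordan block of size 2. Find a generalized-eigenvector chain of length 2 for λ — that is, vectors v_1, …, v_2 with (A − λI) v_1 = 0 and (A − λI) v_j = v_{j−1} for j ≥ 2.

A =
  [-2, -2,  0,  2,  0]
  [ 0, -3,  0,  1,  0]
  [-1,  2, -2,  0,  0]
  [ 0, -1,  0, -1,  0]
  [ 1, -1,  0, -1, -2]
A Jordan chain for λ = -2 of length 2:
v_1 = (0, 0, -1, 0, 1)ᵀ
v_2 = (1, 0, 0, 0, 0)ᵀ

Let N = A − (-2)·I. We want v_2 with N^2 v_2 = 0 but N^1 v_2 ≠ 0; then v_{j-1} := N · v_j for j = 2, …, 2.

Pick v_2 = (1, 0, 0, 0, 0)ᵀ.
Then v_1 = N · v_2 = (0, 0, -1, 0, 1)ᵀ.

Sanity check: (A − (-2)·I) v_1 = (0, 0, 0, 0, 0)ᵀ = 0. ✓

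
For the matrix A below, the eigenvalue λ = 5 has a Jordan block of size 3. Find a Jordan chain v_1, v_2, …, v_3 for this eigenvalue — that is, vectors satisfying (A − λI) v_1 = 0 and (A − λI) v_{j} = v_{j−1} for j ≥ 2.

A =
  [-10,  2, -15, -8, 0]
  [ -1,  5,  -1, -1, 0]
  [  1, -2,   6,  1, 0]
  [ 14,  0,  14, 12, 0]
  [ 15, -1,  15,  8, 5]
A Jordan chain for λ = 5 of length 3:
v_1 = (2, 0, -2, 0, -1)ᵀ
v_2 = (1, 1, -1, 0, -1)ᵀ
v_3 = (1, 0, 0, -2, 0)ᵀ

Let N = A − (5)·I. We want v_3 with N^3 v_3 = 0 but N^2 v_3 ≠ 0; then v_{j-1} := N · v_j for j = 3, …, 2.

Pick v_3 = (1, 0, 0, -2, 0)ᵀ.
Then v_2 = N · v_3 = (1, 1, -1, 0, -1)ᵀ.
Then v_1 = N · v_2 = (2, 0, -2, 0, -1)ᵀ.

Sanity check: (A − (5)·I) v_1 = (0, 0, 0, 0, 0)ᵀ = 0. ✓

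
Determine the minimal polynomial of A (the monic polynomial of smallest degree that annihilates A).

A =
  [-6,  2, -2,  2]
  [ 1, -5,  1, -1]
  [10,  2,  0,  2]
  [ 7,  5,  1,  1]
x^3 + 6*x^2 - 32

The characteristic polynomial is χ_A(x) = (x - 2)*(x + 4)^3, so the eigenvalues are known. The minimal polynomial is
  m_A(x) = Π_λ (x − λ)^{k_λ}
where k_λ is the size of the *largest* Jordan block for λ (equivalently, the smallest k with (A − λI)^k v = 0 for every generalised eigenvector v of λ).

  λ = -4: largest Jordan block has size 2, contributing (x + 4)^2
  λ = 2: largest Jordan block has size 1, contributing (x − 2)

So m_A(x) = (x - 2)*(x + 4)^2 = x^3 + 6*x^2 - 32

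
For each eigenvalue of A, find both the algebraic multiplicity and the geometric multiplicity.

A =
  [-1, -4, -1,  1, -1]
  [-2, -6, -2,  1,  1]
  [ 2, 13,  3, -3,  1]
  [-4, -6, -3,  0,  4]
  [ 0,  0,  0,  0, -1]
λ = -1: alg = 5, geom = 2

Step 1 — factor the characteristic polynomial to read off the algebraic multiplicities:
  χ_A(x) = (x + 1)^5

Step 2 — compute geometric multiplicities via the rank-nullity identity g(λ) = n − rank(A − λI):
  rank(A − (-1)·I) = 3, so dim ker(A − (-1)·I) = n − 3 = 2

Summary:
  λ = -1: algebraic multiplicity = 5, geometric multiplicity = 2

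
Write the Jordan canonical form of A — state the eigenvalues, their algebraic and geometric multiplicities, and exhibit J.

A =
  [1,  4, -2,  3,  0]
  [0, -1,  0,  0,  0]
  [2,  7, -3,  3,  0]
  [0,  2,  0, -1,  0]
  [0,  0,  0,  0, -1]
J_2(-1) ⊕ J_2(-1) ⊕ J_1(-1)

The characteristic polynomial is
  det(x·I − A) = x^5 + 5*x^4 + 10*x^3 + 10*x^2 + 5*x + 1 = (x + 1)^5

Eigenvalues and multiplicities (the geometric multiplicity of λ is n − rank(A − λI), which equals the number of Jordan blocks for λ):
  λ = -1: algebraic multiplicity = 5, geometric multiplicity = 3

Determining the block sizes for each eigenvalue:
  λ = -1: with am = 5 and gm = 3, the partition is not yet determined (e.g. several partitions of 5 into 3 parts exist). Let N = A − (-1)·I. Computing rank(N^1) = 2, rank(N^2) = 0; the number of blocks of size ≥ j is rank(N^{j−1}) − rank(N^j), giving [3, 2]. So we have 2 block(s) of size 2, 1 block(s) of size 1 → block sizes [2, 2, 1]

Assembling the blocks gives a Jordan form
J =
  [-1,  1,  0,  0,  0]
  [ 0, -1,  0,  0,  0]
  [ 0,  0, -1,  1,  0]
  [ 0,  0,  0, -1,  0]
  [ 0,  0,  0,  0, -1]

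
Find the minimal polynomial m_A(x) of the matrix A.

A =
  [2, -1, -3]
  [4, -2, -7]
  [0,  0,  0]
x^3

The characteristic polynomial is χ_A(x) = x^3, so the eigenvalues are known. The minimal polynomial is
  m_A(x) = Π_λ (x − λ)^{k_λ}
where k_λ is the size of the *largest* Jordan block for λ (equivalently, the smallest k with (A − λI)^k v = 0 for every generalised eigenvector v of λ).

  λ = 0: largest Jordan block has size 3, contributing (x − 0)^3

So m_A(x) = x^3 = x^3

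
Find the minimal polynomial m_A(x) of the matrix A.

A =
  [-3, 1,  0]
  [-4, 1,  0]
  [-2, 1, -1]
x^2 + 2*x + 1

The characteristic polynomial is χ_A(x) = (x + 1)^3, so the eigenvalues are known. The minimal polynomial is
  m_A(x) = Π_λ (x − λ)^{k_λ}
where k_λ is the size of the *largest* Jordan block for λ (equivalently, the smallest k with (A − λI)^k v = 0 for every generalised eigenvector v of λ).

  λ = -1: largest Jordan block has size 2, contributing (x + 1)^2

So m_A(x) = (x + 1)^2 = x^2 + 2*x + 1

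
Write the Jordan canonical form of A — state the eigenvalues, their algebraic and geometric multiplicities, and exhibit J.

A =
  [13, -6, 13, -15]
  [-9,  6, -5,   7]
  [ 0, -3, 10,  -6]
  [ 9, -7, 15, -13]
J_3(4) ⊕ J_1(4)

The characteristic polynomial is
  det(x·I − A) = x^4 - 16*x^3 + 96*x^2 - 256*x + 256 = (x - 4)^4

Eigenvalues and multiplicities (the geometric multiplicity of λ is n − rank(A − λI), which equals the number of Jordan blocks for λ):
  λ = 4: algebraic multiplicity = 4, geometric multiplicity = 2

Determining the block sizes for each eigenvalue:
  λ = 4: with am = 4 and gm = 2, the partition is not yet determined (e.g. several partitions of 4 into 2 parts exist). Let N = A − (4)·I. Computing rank(N^1) = 2, rank(N^2) = 1, rank(N^3) = 0; the number of blocks of size ≥ j is rank(N^{j−1}) − rank(N^j), giving [2, 1, 1]. So we have 1 block(s) of size 3, 1 block(s) of size 1 → block sizes [3, 1]

Assembling the blocks gives a Jordan form
J =
  [4, 1, 0, 0]
  [0, 4, 1, 0]
  [0, 0, 4, 0]
  [0, 0, 0, 4]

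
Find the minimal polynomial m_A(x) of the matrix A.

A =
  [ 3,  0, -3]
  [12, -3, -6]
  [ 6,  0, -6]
x^2 + 3*x

The characteristic polynomial is χ_A(x) = x*(x + 3)^2, so the eigenvalues are known. The minimal polynomial is
  m_A(x) = Π_λ (x − λ)^{k_λ}
where k_λ is the size of the *largest* Jordan block for λ (equivalently, the smallest k with (A − λI)^k v = 0 for every generalised eigenvector v of λ).

  λ = -3: largest Jordan block has size 1, contributing (x + 3)
  λ = 0: largest Jordan block has size 1, contributing (x − 0)

So m_A(x) = x*(x + 3) = x^2 + 3*x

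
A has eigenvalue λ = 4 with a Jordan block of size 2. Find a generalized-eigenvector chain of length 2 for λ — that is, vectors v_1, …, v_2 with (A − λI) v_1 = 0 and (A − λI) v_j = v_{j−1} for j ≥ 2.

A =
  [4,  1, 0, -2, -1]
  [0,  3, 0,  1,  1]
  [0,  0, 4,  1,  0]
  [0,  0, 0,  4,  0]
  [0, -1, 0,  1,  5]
A Jordan chain for λ = 4 of length 2:
v_1 = (1, -1, 0, 0, -1)ᵀ
v_2 = (0, 1, 0, 0, 0)ᵀ

Let N = A − (4)·I. We want v_2 with N^2 v_2 = 0 but N^1 v_2 ≠ 0; then v_{j-1} := N · v_j for j = 2, …, 2.

Pick v_2 = (0, 1, 0, 0, 0)ᵀ.
Then v_1 = N · v_2 = (1, -1, 0, 0, -1)ᵀ.

Sanity check: (A − (4)·I) v_1 = (0, 0, 0, 0, 0)ᵀ = 0. ✓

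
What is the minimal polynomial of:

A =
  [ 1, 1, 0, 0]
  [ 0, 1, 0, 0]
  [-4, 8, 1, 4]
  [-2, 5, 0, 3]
x^3 - 5*x^2 + 7*x - 3

The characteristic polynomial is χ_A(x) = (x - 3)*(x - 1)^3, so the eigenvalues are known. The minimal polynomial is
  m_A(x) = Π_λ (x − λ)^{k_λ}
where k_λ is the size of the *largest* Jordan block for λ (equivalently, the smallest k with (A − λI)^k v = 0 for every generalised eigenvector v of λ).

  λ = 1: largest Jordan block has size 2, contributing (x − 1)^2
  λ = 3: largest Jordan block has size 1, contributing (x − 3)

So m_A(x) = (x - 3)*(x - 1)^2 = x^3 - 5*x^2 + 7*x - 3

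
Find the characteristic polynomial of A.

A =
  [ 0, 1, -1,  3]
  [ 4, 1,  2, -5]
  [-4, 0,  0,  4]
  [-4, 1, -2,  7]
x^4 - 8*x^3 + 24*x^2 - 32*x + 16

Expanding det(x·I − A) (e.g. by cofactor expansion or by noting that A is similar to its Jordan form J, which has the same characteristic polynomial as A) gives
  χ_A(x) = x^4 - 8*x^3 + 24*x^2 - 32*x + 16
which factors as (x - 2)^4. The eigenvalues (with algebraic multiplicities) are λ = 2 with multiplicity 4.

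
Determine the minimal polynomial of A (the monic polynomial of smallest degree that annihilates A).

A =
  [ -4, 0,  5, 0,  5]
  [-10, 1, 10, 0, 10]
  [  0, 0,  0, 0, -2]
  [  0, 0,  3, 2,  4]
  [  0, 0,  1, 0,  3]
x^4 - x^3 - 12*x^2 + 28*x - 16

The characteristic polynomial is χ_A(x) = (x - 2)^2*(x - 1)^2*(x + 4), so the eigenvalues are known. The minimal polynomial is
  m_A(x) = Π_λ (x − λ)^{k_λ}
where k_λ is the size of the *largest* Jordan block for λ (equivalently, the smallest k with (A − λI)^k v = 0 for every generalised eigenvector v of λ).

  λ = -4: largest Jordan block has size 1, contributing (x + 4)
  λ = 1: largest Jordan block has size 1, contributing (x − 1)
  λ = 2: largest Jordan block has size 2, contributing (x − 2)^2

So m_A(x) = (x - 2)^2*(x - 1)*(x + 4) = x^4 - x^3 - 12*x^2 + 28*x - 16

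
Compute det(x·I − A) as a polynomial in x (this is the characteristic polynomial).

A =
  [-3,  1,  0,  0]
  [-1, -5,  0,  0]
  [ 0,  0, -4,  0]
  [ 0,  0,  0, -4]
x^4 + 16*x^3 + 96*x^2 + 256*x + 256

Expanding det(x·I − A) (e.g. by cofactor expansion or by noting that A is similar to its Jordan form J, which has the same characteristic polynomial as A) gives
  χ_A(x) = x^4 + 16*x^3 + 96*x^2 + 256*x + 256
which factors as (x + 4)^4. The eigenvalues (with algebraic multiplicities) are λ = -4 with multiplicity 4.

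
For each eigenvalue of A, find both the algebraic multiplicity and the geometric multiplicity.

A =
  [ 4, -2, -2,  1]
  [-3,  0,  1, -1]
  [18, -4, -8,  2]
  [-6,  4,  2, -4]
λ = -2: alg = 4, geom = 2

Step 1 — factor the characteristic polynomial to read off the algebraic multiplicities:
  χ_A(x) = (x + 2)^4

Step 2 — compute geometric multiplicities via the rank-nullity identity g(λ) = n − rank(A − λI):
  rank(A − (-2)·I) = 2, so dim ker(A − (-2)·I) = n − 2 = 2

Summary:
  λ = -2: algebraic multiplicity = 4, geometric multiplicity = 2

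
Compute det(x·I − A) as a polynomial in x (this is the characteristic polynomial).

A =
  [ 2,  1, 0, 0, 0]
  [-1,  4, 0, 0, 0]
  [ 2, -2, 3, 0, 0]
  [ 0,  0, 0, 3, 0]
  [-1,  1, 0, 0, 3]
x^5 - 15*x^4 + 90*x^3 - 270*x^2 + 405*x - 243

Expanding det(x·I − A) (e.g. by cofactor expansion or by noting that A is similar to its Jordan form J, which has the same characteristic polynomial as A) gives
  χ_A(x) = x^5 - 15*x^4 + 90*x^3 - 270*x^2 + 405*x - 243
which factors as (x - 3)^5. The eigenvalues (with algebraic multiplicities) are λ = 3 with multiplicity 5.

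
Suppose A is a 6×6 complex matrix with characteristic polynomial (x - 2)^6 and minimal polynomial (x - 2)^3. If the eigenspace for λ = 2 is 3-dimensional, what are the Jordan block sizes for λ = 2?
Block sizes for λ = 2: [3, 2, 1]

Step 1 — from the characteristic polynomial, algebraic multiplicity of λ = 2 is 6. From dim ker(A − (2)·I) = 3, there are exactly 3 Jordan blocks for λ = 2.
Step 2 — from the minimal polynomial, the factor (x − 2)^3 tells us the largest block for λ = 2 has size 3.
Step 3 — with total size 6, 3 blocks, and largest block 3, the block sizes (in nonincreasing order) are [3, 2, 1].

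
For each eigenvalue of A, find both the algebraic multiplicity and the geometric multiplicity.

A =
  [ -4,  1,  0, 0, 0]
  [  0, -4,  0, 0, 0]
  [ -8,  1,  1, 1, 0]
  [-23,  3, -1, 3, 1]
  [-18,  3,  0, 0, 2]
λ = -4: alg = 2, geom = 1; λ = 2: alg = 3, geom = 1

Step 1 — factor the characteristic polynomial to read off the algebraic multiplicities:
  χ_A(x) = (x - 2)^3*(x + 4)^2

Step 2 — compute geometric multiplicities via the rank-nullity identity g(λ) = n − rank(A − λI):
  rank(A − (-4)·I) = 4, so dim ker(A − (-4)·I) = n − 4 = 1
  rank(A − (2)·I) = 4, so dim ker(A − (2)·I) = n − 4 = 1

Summary:
  λ = -4: algebraic multiplicity = 2, geometric multiplicity = 1
  λ = 2: algebraic multiplicity = 3, geometric multiplicity = 1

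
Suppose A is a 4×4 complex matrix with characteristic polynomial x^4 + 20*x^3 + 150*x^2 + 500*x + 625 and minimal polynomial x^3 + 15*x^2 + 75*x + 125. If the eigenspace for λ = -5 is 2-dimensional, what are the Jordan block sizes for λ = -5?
Block sizes for λ = -5: [3, 1]

Step 1 — from the characteristic polynomial, algebraic multiplicity of λ = -5 is 4. From dim ker(A − (-5)·I) = 2, there are exactly 2 Jordan blocks for λ = -5.
Step 2 — from the minimal polynomial, the factor (x + 5)^3 tells us the largest block for λ = -5 has size 3.
Step 3 — with total size 4, 2 blocks, and largest block 3, the block sizes (in nonincreasing order) are [3, 1].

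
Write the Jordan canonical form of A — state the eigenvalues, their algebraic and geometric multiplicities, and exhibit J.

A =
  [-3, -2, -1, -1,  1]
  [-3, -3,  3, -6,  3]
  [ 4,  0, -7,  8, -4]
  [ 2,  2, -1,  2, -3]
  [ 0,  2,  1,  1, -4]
J_2(-3) ⊕ J_2(-3) ⊕ J_1(-3)

The characteristic polynomial is
  det(x·I − A) = x^5 + 15*x^4 + 90*x^3 + 270*x^2 + 405*x + 243 = (x + 3)^5

Eigenvalues and multiplicities (the geometric multiplicity of λ is n − rank(A − λI), which equals the number of Jordan blocks for λ):
  λ = -3: algebraic multiplicity = 5, geometric multiplicity = 3

Determining the block sizes for each eigenvalue:
  λ = -3: with am = 5 and gm = 3, the partition is not yet determined (e.g. several partitions of 5 into 3 parts exist). Let N = A − (-3)·I. Computing rank(N^1) = 2, rank(N^2) = 0; the number of blocks of size ≥ j is rank(N^{j−1}) − rank(N^j), giving [3, 2]. So we have 2 block(s) of size 2, 1 block(s) of size 1 → block sizes [2, 2, 1]

Assembling the blocks gives a Jordan form
J =
  [-3,  1,  0,  0,  0]
  [ 0, -3,  0,  0,  0]
  [ 0,  0, -3,  1,  0]
  [ 0,  0,  0, -3,  0]
  [ 0,  0,  0,  0, -3]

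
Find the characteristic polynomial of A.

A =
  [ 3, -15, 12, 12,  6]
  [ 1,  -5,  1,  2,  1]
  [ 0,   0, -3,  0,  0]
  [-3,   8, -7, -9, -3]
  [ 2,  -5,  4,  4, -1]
x^5 + 15*x^4 + 90*x^3 + 270*x^2 + 405*x + 243

Expanding det(x·I − A) (e.g. by cofactor expansion or by noting that A is similar to its Jordan form J, which has the same characteristic polynomial as A) gives
  χ_A(x) = x^5 + 15*x^4 + 90*x^3 + 270*x^2 + 405*x + 243
which factors as (x + 3)^5. The eigenvalues (with algebraic multiplicities) are λ = -3 with multiplicity 5.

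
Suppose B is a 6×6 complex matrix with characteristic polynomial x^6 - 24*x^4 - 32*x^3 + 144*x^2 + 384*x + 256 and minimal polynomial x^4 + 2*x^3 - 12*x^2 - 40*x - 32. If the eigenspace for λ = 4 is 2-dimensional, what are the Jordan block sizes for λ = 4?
Block sizes for λ = 4: [1, 1]

Step 1 — from the characteristic polynomial, algebraic multiplicity of λ = 4 is 2. From dim ker(B − (4)·I) = 2, there are exactly 2 Jordan blocks for λ = 4.
Step 2 — from the minimal polynomial, the factor (x − 4) tells us the largest block for λ = 4 has size 1.
Step 3 — with total size 2, 2 blocks, and largest block 1, the block sizes (in nonincreasing order) are [1, 1].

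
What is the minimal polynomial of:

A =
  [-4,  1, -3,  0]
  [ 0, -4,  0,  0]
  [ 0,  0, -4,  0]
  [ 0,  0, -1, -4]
x^2 + 8*x + 16

The characteristic polynomial is χ_A(x) = (x + 4)^4, so the eigenvalues are known. The minimal polynomial is
  m_A(x) = Π_λ (x − λ)^{k_λ}
where k_λ is the size of the *largest* Jordan block for λ (equivalently, the smallest k with (A − λI)^k v = 0 for every generalised eigenvector v of λ).

  λ = -4: largest Jordan block has size 2, contributing (x + 4)^2

So m_A(x) = (x + 4)^2 = x^2 + 8*x + 16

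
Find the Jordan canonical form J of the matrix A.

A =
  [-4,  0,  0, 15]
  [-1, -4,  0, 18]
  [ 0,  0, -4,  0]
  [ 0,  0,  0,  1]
J_2(-4) ⊕ J_1(-4) ⊕ J_1(1)

The characteristic polynomial is
  det(x·I − A) = x^4 + 11*x^3 + 36*x^2 + 16*x - 64 = (x - 1)*(x + 4)^3

Eigenvalues and multiplicities (the geometric multiplicity of λ is n − rank(A − λI), which equals the number of Jordan blocks for λ):
  λ = -4: algebraic multiplicity = 3, geometric multiplicity = 2
  λ = 1: algebraic multiplicity = 1, geometric multiplicity = 1

Determining the block sizes for each eigenvalue:
  λ = -4: 2 blocks summing to 3 forces exactly one block of size 2 and the rest size 1 → block sizes [2, 1]
  λ = 1: one block (gm = 1), so the single block has size am = 1 → block sizes [1]

Assembling the blocks gives a Jordan form
J =
  [-4,  1,  0, 0]
  [ 0, -4,  0, 0]
  [ 0,  0, -4, 0]
  [ 0,  0,  0, 1]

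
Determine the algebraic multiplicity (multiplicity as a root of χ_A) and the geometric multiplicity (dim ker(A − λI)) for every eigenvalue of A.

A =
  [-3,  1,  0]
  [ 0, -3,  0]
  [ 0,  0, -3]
λ = -3: alg = 3, geom = 2

Step 1 — factor the characteristic polynomial to read off the algebraic multiplicities:
  χ_A(x) = (x + 3)^3

Step 2 — compute geometric multiplicities via the rank-nullity identity g(λ) = n − rank(A − λI):
  rank(A − (-3)·I) = 1, so dim ker(A − (-3)·I) = n − 1 = 2

Summary:
  λ = -3: algebraic multiplicity = 3, geometric multiplicity = 2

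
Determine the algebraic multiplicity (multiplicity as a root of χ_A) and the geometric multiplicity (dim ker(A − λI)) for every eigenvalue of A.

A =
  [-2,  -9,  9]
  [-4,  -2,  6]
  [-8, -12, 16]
λ = 4: alg = 3, geom = 2

Step 1 — factor the characteristic polynomial to read off the algebraic multiplicities:
  χ_A(x) = (x - 4)^3

Step 2 — compute geometric multiplicities via the rank-nullity identity g(λ) = n − rank(A − λI):
  rank(A − (4)·I) = 1, so dim ker(A − (4)·I) = n − 1 = 2

Summary:
  λ = 4: algebraic multiplicity = 3, geometric multiplicity = 2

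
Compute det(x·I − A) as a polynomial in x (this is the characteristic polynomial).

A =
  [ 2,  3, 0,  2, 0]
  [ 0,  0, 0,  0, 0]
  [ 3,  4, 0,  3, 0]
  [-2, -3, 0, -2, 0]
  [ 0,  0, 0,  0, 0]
x^5

Expanding det(x·I − A) (e.g. by cofactor expansion or by noting that A is similar to its Jordan form J, which has the same characteristic polynomial as A) gives
  χ_A(x) = x^5
which factors as x^5. The eigenvalues (with algebraic multiplicities) are λ = 0 with multiplicity 5.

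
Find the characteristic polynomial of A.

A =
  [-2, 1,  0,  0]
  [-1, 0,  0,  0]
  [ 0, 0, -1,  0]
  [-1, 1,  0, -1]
x^4 + 4*x^3 + 6*x^2 + 4*x + 1

Expanding det(x·I − A) (e.g. by cofactor expansion or by noting that A is similar to its Jordan form J, which has the same characteristic polynomial as A) gives
  χ_A(x) = x^4 + 4*x^3 + 6*x^2 + 4*x + 1
which factors as (x + 1)^4. The eigenvalues (with algebraic multiplicities) are λ = -1 with multiplicity 4.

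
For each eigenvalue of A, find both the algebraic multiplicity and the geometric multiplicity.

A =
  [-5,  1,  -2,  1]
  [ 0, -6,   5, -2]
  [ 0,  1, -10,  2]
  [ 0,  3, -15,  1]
λ = -5: alg = 4, geom = 2

Step 1 — factor the characteristic polynomial to read off the algebraic multiplicities:
  χ_A(x) = (x + 5)^4

Step 2 — compute geometric multiplicities via the rank-nullity identity g(λ) = n − rank(A − λI):
  rank(A − (-5)·I) = 2, so dim ker(A − (-5)·I) = n − 2 = 2

Summary:
  λ = -5: algebraic multiplicity = 4, geometric multiplicity = 2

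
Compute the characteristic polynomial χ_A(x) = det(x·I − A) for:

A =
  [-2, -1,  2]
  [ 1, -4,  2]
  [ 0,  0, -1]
x^3 + 7*x^2 + 15*x + 9

Expanding det(x·I − A) (e.g. by cofactor expansion or by noting that A is similar to its Jordan form J, which has the same characteristic polynomial as A) gives
  χ_A(x) = x^3 + 7*x^2 + 15*x + 9
which factors as (x + 1)*(x + 3)^2. The eigenvalues (with algebraic multiplicities) are λ = -3 with multiplicity 2, λ = -1 with multiplicity 1.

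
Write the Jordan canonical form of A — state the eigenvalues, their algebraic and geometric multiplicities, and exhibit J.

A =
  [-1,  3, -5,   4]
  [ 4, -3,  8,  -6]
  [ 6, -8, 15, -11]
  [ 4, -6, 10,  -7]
J_3(1) ⊕ J_1(1)

The characteristic polynomial is
  det(x·I − A) = x^4 - 4*x^3 + 6*x^2 - 4*x + 1 = (x - 1)^4

Eigenvalues and multiplicities (the geometric multiplicity of λ is n − rank(A − λI), which equals the number of Jordan blocks for λ):
  λ = 1: algebraic multiplicity = 4, geometric multiplicity = 2

Determining the block sizes for each eigenvalue:
  λ = 1: with am = 4 and gm = 2, the partition is not yet determined (e.g. several partitions of 4 into 2 parts exist). Let N = A − (1)·I. Computing rank(N^1) = 2, rank(N^2) = 1, rank(N^3) = 0; the number of blocks of size ≥ j is rank(N^{j−1}) − rank(N^j), giving [2, 1, 1]. So we have 1 block(s) of size 3, 1 block(s) of size 1 → block sizes [3, 1]

Assembling the blocks gives a Jordan form
J =
  [1, 1, 0, 0]
  [0, 1, 1, 0]
  [0, 0, 1, 0]
  [0, 0, 0, 1]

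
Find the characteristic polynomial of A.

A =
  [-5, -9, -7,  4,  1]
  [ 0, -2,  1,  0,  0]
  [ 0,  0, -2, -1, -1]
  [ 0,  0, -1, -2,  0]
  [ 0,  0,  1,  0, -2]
x^5 + 13*x^4 + 64*x^3 + 152*x^2 + 176*x + 80

Expanding det(x·I − A) (e.g. by cofactor expansion or by noting that A is similar to its Jordan form J, which has the same characteristic polynomial as A) gives
  χ_A(x) = x^5 + 13*x^4 + 64*x^3 + 152*x^2 + 176*x + 80
which factors as (x + 2)^4*(x + 5). The eigenvalues (with algebraic multiplicities) are λ = -5 with multiplicity 1, λ = -2 with multiplicity 4.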